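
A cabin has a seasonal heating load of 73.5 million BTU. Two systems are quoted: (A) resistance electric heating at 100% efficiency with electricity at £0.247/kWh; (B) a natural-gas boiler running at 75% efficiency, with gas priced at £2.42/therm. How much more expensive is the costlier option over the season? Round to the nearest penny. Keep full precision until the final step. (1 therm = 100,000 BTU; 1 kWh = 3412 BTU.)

Heat load = 73.5 × 10⁶ BTU = 73,500,000 BTU
Gas: input = 73,500,000 / 0.750 = 98,000,000 BTU = 980 therm → 980 × £2.42 = £2,371.60
Electric: 73,500,000 BTU / 3412 = 21,540 kWh → × £0.247 = £5,320.78
Difference = |£2,371.60 − £5,320.78| = £2,949.18

£2949.18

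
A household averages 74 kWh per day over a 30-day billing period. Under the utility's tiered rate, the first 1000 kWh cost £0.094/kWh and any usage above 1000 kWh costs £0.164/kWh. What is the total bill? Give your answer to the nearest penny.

Usage = 74 kWh/day × 30 days = 2220 kWh
First 1000 kWh × £0.094 = £94.00
Remaining 1220 kWh × £0.164 = £200.08
Total = £294.08

£294.08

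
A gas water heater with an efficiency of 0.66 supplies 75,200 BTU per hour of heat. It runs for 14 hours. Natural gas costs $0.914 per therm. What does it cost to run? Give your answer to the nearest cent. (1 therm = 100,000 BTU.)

$14.58

Heat delivered = 75,200 BTU/h × 14 h = 1,052,800 BTU
Gas input = 1,052,800 / 0.66 = 1,595,152 BTU
= 1,595,152 / 100,000 = 15.95 therm
Cost = 15.95 × $0.914/therm = $14.58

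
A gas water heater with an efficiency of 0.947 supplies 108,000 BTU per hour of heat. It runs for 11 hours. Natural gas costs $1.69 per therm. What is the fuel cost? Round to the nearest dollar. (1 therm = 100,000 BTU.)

$21

Heat delivered = 108,000 BTU/h × 11 h = 1,188,000 BTU
Gas input = 1,188,000 / 0.947 = 1,254,488 BTU
= 1,254,488 / 100,000 = 12.54 therm
Cost = 12.54 × $1.69/therm = $21.20 ≈ $21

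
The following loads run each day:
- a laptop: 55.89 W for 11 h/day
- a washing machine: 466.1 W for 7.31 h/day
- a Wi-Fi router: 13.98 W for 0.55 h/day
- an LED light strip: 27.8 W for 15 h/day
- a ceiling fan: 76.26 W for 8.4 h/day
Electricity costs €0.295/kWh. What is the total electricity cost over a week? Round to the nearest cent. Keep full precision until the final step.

€10.51

laptop: 55.89 W × 11 h × 7 d = 4,304 Wh = 4.304 kWh
washing machine: 466.1 W × 7.31 h × 7 d = 23,850 Wh = 23.85 kWh
Wi-Fi router: 13.98 W × 0.55 h × 7 d = 54 Wh = 0.05382 kWh
LED light strip: 27.8 W × 15 h × 7 d = 2,919 Wh = 2.919 kWh
ceiling fan: 76.26 W × 8.4 h × 7 d = 4,484 Wh = 4.484 kWh
Total energy = 4.304 + 23.85 + 0.05382 + 2.919 + 4.484 = 35.61 kWh
Cost = 35.61 kWh × €0.295 = €10.51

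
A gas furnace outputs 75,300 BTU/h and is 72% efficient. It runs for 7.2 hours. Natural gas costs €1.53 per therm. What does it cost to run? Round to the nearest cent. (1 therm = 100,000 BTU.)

Heat delivered = 75,300 BTU/h × 7.2 h = 542,160 BTU
Gas input = 542,160 / 0.72 = 753,000 BTU
= 753,000 / 100,000 = 7.53 therm
Cost = 7.53 × €1.53/therm = €11.52

€11.52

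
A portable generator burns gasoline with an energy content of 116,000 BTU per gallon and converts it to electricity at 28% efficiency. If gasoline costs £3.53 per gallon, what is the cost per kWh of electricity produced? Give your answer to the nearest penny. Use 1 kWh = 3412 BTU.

Electrical output per gallon = 116,000 BTU × 0.28 / 3412 BTU/kWh = 9.519 kWh
Cost per kWh = £3.53 / 9.519 kWh = £0.371

£0.37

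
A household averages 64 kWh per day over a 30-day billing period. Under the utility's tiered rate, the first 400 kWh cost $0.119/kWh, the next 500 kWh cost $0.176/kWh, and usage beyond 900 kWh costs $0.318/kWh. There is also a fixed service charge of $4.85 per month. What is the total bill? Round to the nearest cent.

$464.81

Usage = 64 kWh/day × 30 days = 1920 kWh
First 400 kWh × $0.119 = $47.60
Next 500 kWh × $0.176 = $88.00
Remaining 1020 kWh × $0.318 = $324.36
Energy charge = $459.96; + service $4.85 = $464.81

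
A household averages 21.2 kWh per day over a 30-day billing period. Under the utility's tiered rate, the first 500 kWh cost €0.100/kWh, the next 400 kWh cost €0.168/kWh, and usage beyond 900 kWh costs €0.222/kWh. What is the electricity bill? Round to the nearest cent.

€72.85

Usage = 21.2 kWh/day × 30 days = 636 kWh
First 500 kWh × €0.100 = €50.00
Next 136 kWh × €0.168 = €22.85
Remaining tier: 0 kWh (not reached)
Total = €72.85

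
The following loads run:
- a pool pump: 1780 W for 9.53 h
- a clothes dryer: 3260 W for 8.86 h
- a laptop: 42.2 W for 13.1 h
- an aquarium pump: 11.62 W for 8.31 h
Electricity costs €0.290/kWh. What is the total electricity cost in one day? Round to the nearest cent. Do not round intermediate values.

€13.48

pool pump: 1780 W × 9.53 h = 16,963 Wh = 16.96 kWh
clothes dryer: 3260 W × 8.86 h = 28,884 Wh = 28.88 kWh
laptop: 42.2 W × 13.1 h = 553 Wh = 0.5528 kWh
aquarium pump: 11.62 W × 8.31 h = 97 Wh = 0.09656 kWh
Total energy = 16.96 + 28.88 + 0.5528 + 0.09656 = 46.5 kWh
Cost = 46.5 kWh × €0.290 = €13.48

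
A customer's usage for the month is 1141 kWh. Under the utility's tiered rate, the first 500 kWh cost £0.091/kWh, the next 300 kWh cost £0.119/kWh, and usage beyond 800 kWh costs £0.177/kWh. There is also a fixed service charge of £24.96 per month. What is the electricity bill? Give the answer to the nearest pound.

£167

First 500 kWh × £0.091 = £45.50
Next 300 kWh × £0.119 = £35.70
Remaining 341 kWh × £0.177 = £60.36
Energy charge = £141.56; + service £24.96 = £166.52 ≈ £167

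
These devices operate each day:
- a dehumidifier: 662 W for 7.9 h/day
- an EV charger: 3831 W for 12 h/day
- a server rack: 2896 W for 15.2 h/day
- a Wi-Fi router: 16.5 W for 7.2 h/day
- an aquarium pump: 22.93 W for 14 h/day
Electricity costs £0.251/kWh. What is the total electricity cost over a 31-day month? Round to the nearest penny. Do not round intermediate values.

£744.34

dehumidifier: 662 W × 7.9 h × 31 d = 162,124 Wh = 162.1 kWh
EV charger: 3831 W × 12 h × 31 d = 1,425,132 Wh = 1,425 kWh
server rack: 2896 W × 15.2 h × 31 d = 1,364,595 Wh = 1,365 kWh
Wi-Fi router: 16.5 W × 7.2 h × 31 d = 3,683 Wh = 3.683 kWh
aquarium pump: 22.93 W × 14 h × 31 d = 9,952 Wh = 9.952 kWh
Total energy = 162.1 + 1,425 + 1,365 + 3.683 + 9.952 = 2,965 kWh
Cost = 2,965 kWh × £0.251 = £744.34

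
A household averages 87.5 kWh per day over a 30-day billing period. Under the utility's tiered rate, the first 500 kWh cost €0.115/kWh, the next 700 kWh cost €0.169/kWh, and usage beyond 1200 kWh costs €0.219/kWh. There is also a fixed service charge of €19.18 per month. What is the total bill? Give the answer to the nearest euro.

€507

Usage = 87.5 kWh/day × 30 days = 2625 kWh
First 500 kWh × €0.115 = €57.50
Next 700 kWh × €0.169 = €118.30
Remaining 1425 kWh × €0.219 = €312.07
Energy charge = €487.88; + service €19.18 = €507.06 ≈ €507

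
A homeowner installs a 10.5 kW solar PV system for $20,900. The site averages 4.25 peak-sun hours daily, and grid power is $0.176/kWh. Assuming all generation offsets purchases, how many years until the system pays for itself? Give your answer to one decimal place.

Daily generation = 10.5 kW × 4.25 h = 44.62 kWh
Annual generation = 44.62 × 365 = 16288 kWh
Annual savings = 16288 × $0.176 = $2,866.71
Payback = $20,900 / $2,866.71 = 7.29 years

7.3 years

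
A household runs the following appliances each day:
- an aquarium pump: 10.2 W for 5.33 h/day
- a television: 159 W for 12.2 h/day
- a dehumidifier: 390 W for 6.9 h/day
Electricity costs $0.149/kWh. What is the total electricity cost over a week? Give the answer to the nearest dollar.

aquarium pump: 10.2 W × 5.33 h × 7 d = 381 Wh = 0.3806 kWh
television: 159 W × 12.2 h × 7 d = 13,579 Wh = 13.58 kWh
dehumidifier: 390 W × 6.9 h × 7 d = 18,837 Wh = 18.84 kWh
Total energy = 0.3806 + 13.58 + 18.84 = 32.8 kWh
Cost = 32.8 kWh × $0.149 = $4.89 ≈ $5

$5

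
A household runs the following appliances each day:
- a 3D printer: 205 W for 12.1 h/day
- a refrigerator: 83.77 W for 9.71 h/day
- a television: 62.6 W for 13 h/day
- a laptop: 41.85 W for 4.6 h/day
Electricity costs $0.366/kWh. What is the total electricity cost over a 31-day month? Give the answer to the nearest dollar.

$49

3D printer: 205 W × 12.1 h × 31 d = 76,896 Wh = 76.9 kWh
refrigerator: 83.77 W × 9.71 h × 31 d = 25,216 Wh = 25.22 kWh
television: 62.6 W × 13 h × 31 d = 25,228 Wh = 25.23 kWh
laptop: 41.85 W × 4.6 h × 31 d = 5,968 Wh = 5.968 kWh
Total energy = 76.9 + 25.22 + 25.23 + 5.968 = 133.3 kWh
Cost = 133.3 kWh × $0.366 = $48.79 ≈ $49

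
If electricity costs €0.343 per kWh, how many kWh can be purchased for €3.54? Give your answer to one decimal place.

10.3 kWh

€3.54 / €0.343 per kWh = 10.32 kWh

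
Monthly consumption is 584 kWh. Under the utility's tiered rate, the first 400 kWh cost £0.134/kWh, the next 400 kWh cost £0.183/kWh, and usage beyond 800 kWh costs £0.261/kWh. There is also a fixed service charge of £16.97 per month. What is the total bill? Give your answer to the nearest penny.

£104.24

First 400 kWh × £0.134 = £53.60
Next 184 kWh × £0.183 = £33.67
Remaining tier: 0 kWh (not reached)
Energy charge = £87.27; + service £16.97 = £104.24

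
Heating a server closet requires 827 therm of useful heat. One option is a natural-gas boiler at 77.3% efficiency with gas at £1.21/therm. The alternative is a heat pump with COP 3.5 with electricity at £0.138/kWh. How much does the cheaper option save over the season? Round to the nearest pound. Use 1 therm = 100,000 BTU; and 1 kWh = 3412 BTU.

Heat load = 827 therm × 100,000 = 82,700,000 BTU
Gas: input = 82,700,000 / 0.773 = 106,985,770 BTU = 1,070 therm → 1,070 × £1.21 = £1,294.53
Heat pump: 82,700,000 BTU / 3412 = 24,240 kWh heat; / 3.5 = 6,925 kWh in → × £0.138 = £955.67
Difference = |£1,294.53 − £955.67| = £338.86 ≈ £339

£339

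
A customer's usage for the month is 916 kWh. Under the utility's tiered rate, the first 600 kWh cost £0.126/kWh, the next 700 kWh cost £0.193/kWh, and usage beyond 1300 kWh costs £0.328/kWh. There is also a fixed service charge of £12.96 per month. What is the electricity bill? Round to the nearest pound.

First 600 kWh × £0.126 = £75.60
Next 316 kWh × £0.193 = £60.99
Remaining tier: 0 kWh (not reached)
Energy charge = £136.59; + service £12.96 = £149.55 ≈ £150

£150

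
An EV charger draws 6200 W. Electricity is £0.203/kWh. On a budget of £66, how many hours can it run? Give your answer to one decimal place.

Energy budget = £66 / £0.203 per kWh = 325.1 kWh = 325,123 Wh
Runtime = 325,123 Wh / 6200 W = 52.44 h

52.4 h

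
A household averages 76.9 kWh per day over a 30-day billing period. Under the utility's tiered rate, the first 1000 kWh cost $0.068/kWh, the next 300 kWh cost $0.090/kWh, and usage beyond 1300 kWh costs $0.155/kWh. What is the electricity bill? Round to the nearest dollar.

$251

Usage = 76.9 kWh/day × 30 days = 2307 kWh
First 1000 kWh × $0.068 = $68.00
Next 300 kWh × $0.090 = $27.00
Remaining 1007 kWh × $0.155 = $156.09
Total = $251.09 ≈ $251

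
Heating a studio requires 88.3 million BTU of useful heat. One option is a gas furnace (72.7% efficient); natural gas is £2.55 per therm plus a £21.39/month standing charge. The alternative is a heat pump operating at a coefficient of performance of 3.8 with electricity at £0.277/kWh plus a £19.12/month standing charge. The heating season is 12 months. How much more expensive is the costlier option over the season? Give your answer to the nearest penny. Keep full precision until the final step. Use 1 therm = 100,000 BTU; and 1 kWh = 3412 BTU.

Heat load = 88.3 × 10⁶ BTU = 88,300,000 BTU
Gas: input = 88,300,000 / 0.727 = 121,458,047 BTU = 1,215 therm → 1,215 × £2.55 = £3,097.18; + 12 × £21.39 standing = £3,353.86
Heat pump: 88,300,000 BTU / 3412 = 25,880 kWh heat; / 3.8 = 6,810 kWh in → × £0.277 = £1,886.46; + 12 × £19.12 standing = £2,115.90
Difference = |£3,353.86 − £2,115.90| = £1,237.96

£1237.96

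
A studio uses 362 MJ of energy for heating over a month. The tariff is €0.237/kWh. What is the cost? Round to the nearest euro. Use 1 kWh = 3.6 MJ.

€24

362 MJ × (0.27778 kWh/MJ) = 100.6 kWh
Cost = 100.6 kWh × €0.237/kWh = €23.83 ≈ €24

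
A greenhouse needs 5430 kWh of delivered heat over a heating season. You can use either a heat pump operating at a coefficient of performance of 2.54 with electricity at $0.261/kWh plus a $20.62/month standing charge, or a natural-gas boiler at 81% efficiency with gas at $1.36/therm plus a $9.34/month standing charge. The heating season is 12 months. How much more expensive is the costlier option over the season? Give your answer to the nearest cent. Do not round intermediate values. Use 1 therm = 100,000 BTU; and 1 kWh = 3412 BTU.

Heat load = 5430 kWh × 3412 = 18,527,160 BTU
Gas: input = 18,527,160 / 0.81 = 22,873,037 BTU = 228.7 therm → 228.7 × $1.36 = $311.07; + 12 × $9.34 standing = $423.15
Heat pump: 18,527,160 BTU / 3412 = 5,430 kWh heat; / 2.54 = 2,138 kWh in → × $0.261 = $557.96; + 12 × $20.62 standing = $805.40
Difference = |$423.15 − $805.40| = $382.25

$382.25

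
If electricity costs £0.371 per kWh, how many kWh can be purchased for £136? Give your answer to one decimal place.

£136 / £0.371 per kWh = 366.6 kWh

366.6 kWh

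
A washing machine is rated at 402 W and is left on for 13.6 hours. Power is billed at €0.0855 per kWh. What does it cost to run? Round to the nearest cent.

Energy = 402 W × 13.6 h = 5,467 Wh = 5.467 kWh
Cost = 5.467 kWh × €0.0855/kWh = €0.47

€0.47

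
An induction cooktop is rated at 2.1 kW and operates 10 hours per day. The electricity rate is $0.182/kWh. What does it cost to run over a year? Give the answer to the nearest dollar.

Energy = 2100 W × 10 h/day × 365 days = 7,665,000 Wh = 7,665 kWh
Cost = 7,665 kWh × $0.182/kWh = $1,395.03 ≈ $1395

$1395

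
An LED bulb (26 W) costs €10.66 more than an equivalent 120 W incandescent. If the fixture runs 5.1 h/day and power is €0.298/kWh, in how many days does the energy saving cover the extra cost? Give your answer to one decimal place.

74.6 days

Power saved = 120 − 26 = 94 W
Daily energy saved = 94 W × 5.1 h = 479.4 Wh = 0.4794 kWh
Daily savings = 0.4794 × €0.298 = €0.1429
Payback = €10.66 / €0.1429 per day = 74.62 days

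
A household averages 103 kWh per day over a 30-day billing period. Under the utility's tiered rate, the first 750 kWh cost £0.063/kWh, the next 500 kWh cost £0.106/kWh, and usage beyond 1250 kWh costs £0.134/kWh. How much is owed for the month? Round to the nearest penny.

£346.81

Usage = 103 kWh/day × 30 days = 3090 kWh
First 750 kWh × £0.063 = £47.25
Next 500 kWh × £0.106 = £53.00
Remaining 1840 kWh × £0.134 = £246.56
Total = £346.81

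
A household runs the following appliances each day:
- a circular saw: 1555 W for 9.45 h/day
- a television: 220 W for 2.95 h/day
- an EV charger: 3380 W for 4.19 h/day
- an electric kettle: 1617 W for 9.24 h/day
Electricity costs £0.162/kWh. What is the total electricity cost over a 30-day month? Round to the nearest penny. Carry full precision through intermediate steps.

circular saw: 1555 W × 9.45 h × 30 d = 440,842 Wh = 440.8 kWh
television: 220 W × 2.95 h × 30 d = 19,470 Wh = 19.47 kWh
EV charger: 3380 W × 4.19 h × 30 d = 424,866 Wh = 424.9 kWh
electric kettle: 1617 W × 9.24 h × 30 d = 448,232 Wh = 448.2 kWh
Total energy = 440.8 + 19.47 + 424.9 + 448.2 = 1,333 kWh
Cost = 1,333 kWh × £0.162 = £216.01

£216.01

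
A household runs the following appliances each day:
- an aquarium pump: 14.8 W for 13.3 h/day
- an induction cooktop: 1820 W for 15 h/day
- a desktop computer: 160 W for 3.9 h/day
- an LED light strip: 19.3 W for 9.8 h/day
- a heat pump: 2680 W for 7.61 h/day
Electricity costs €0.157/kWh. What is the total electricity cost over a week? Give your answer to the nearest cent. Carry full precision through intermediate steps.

aquarium pump: 14.8 W × 13.3 h × 7 d = 1,378 Wh = 1.378 kWh
induction cooktop: 1820 W × 15 h × 7 d = 191,100 Wh = 191.1 kWh
desktop computer: 160 W × 3.9 h × 7 d = 4,368 Wh = 4.368 kWh
LED light strip: 19.3 W × 9.8 h × 7 d = 1,324 Wh = 1.324 kWh
heat pump: 2680 W × 7.61 h × 7 d = 142,764 Wh = 142.8 kWh
Total energy = 1.378 + 191.1 + 4.368 + 1.324 + 142.8 = 340.9 kWh
Cost = 340.9 kWh × €0.157 = €53.53

€53.53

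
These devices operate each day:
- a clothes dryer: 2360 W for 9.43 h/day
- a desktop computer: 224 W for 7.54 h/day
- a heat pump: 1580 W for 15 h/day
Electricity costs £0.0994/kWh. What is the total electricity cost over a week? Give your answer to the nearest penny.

£33.15

clothes dryer: 2360 W × 9.43 h × 7 d = 155,784 Wh = 155.8 kWh
desktop computer: 224 W × 7.54 h × 7 d = 11,823 Wh = 11.82 kWh
heat pump: 1580 W × 15 h × 7 d = 165,900 Wh = 165.9 kWh
Total energy = 155.8 + 11.82 + 165.9 = 333.5 kWh
Cost = 333.5 kWh × £0.0994 = £33.15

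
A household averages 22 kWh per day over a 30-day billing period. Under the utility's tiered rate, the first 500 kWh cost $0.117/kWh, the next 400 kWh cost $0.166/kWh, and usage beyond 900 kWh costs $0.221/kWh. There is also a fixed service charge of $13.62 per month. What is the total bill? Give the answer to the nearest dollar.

Usage = 22 kWh/day × 30 days = 660 kWh
First 500 kWh × $0.117 = $58.50
Next 160 kWh × $0.166 = $26.56
Remaining tier: 0 kWh (not reached)
Energy charge = $85.06; + service $13.62 = $98.68 ≈ $99

$99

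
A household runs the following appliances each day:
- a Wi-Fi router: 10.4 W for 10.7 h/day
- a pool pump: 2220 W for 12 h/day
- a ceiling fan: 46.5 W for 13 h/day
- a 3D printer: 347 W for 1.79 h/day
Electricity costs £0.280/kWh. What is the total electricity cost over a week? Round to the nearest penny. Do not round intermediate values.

£54.83

Wi-Fi router: 10.4 W × 10.7 h × 7 d = 779 Wh = 0.779 kWh
pool pump: 2220 W × 12 h × 7 d = 186,480 Wh = 186.5 kWh
ceiling fan: 46.5 W × 13 h × 7 d = 4,232 Wh = 4.231 kWh
3D printer: 347 W × 1.79 h × 7 d = 4,348 Wh = 4.348 kWh
Total energy = 0.779 + 186.5 + 4.231 + 4.348 = 195.8 kWh
Cost = 195.8 kWh × £0.280 = £54.83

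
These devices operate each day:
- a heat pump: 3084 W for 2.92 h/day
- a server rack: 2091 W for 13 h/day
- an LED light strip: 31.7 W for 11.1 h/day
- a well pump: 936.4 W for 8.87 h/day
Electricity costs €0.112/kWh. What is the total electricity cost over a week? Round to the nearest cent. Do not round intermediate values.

heat pump: 3084 W × 2.92 h × 7 d = 63,037 Wh = 63.04 kWh
server rack: 2091 W × 13 h × 7 d = 190,281 Wh = 190.3 kWh
LED light strip: 31.7 W × 11.1 h × 7 d = 2,463 Wh = 2.463 kWh
well pump: 936.4 W × 8.87 h × 7 d = 58,141 Wh = 58.14 kWh
Total energy = 63.04 + 190.3 + 2.463 + 58.14 = 313.9 kWh
Cost = 313.9 kWh × €0.112 = €35.16

€35.16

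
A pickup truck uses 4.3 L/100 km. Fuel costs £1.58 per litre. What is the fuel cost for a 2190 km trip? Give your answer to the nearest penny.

£148.79

Fuel = 4.3 L/100 km × 2190 km / 100 = 94.17 L
Cost = 94.17 L × £1.58/L = £148.79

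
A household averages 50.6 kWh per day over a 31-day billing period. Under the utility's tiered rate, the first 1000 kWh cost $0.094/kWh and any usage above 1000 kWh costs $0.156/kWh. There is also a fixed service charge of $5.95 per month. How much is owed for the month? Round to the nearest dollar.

Usage = 50.6 kWh/day × 31 days = 1568.6 kWh
First 1000 kWh × $0.094 = $94.00
Remaining 568.6 kWh × $0.156 = $88.70
Energy charge = $182.70; + service $5.95 = $188.65 ≈ $189

$189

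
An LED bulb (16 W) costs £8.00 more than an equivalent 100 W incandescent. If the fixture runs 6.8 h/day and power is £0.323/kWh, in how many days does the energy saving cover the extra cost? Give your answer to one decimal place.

Power saved = 100 − 16 = 84 W
Daily energy saved = 84 W × 6.8 h = 571.2 Wh = 0.5712 kWh
Daily savings = 0.5712 × £0.323 = £0.1845
Payback = £8.00 / £0.1845 per day = 43.36 days

43.4 days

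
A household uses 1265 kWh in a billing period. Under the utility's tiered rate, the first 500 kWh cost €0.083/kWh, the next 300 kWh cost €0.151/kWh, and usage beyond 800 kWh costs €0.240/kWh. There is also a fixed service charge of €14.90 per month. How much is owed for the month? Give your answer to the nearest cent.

€213.30

First 500 kWh × €0.083 = €41.50
Next 300 kWh × €0.151 = €45.30
Remaining 465 kWh × €0.240 = €111.60
Energy charge = €198.40; + service €14.90 = €213.30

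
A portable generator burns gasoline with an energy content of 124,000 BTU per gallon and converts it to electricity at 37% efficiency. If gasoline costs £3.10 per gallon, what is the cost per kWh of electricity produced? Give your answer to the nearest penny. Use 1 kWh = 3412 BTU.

£0.23

Electrical output per gallon = 124,000 BTU × 0.37 / 3412 BTU/kWh = 13.45 kWh
Cost per kWh = £3.10 / 13.45 kWh = £0.231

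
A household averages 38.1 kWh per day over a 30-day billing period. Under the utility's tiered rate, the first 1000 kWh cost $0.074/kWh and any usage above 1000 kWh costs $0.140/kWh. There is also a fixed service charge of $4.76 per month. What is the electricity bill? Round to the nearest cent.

Usage = 38.1 kWh/day × 30 days = 1143 kWh
First 1000 kWh × $0.074 = $74.00
Remaining 143 kWh × $0.140 = $20.02
Energy charge = $94.02; + service $4.76 = $98.78

$98.78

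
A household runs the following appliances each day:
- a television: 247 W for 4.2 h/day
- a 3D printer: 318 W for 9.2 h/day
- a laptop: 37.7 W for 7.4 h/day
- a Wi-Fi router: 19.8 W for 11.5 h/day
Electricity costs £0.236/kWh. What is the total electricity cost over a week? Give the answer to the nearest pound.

television: 247 W × 4.2 h × 7 d = 7,262 Wh = 7.262 kWh
3D printer: 318 W × 9.2 h × 7 d = 20,479 Wh = 20.48 kWh
laptop: 37.7 W × 7.4 h × 7 d = 1,953 Wh = 1.953 kWh
Wi-Fi router: 19.8 W × 11.5 h × 7 d = 1,594 Wh = 1.594 kWh
Total energy = 7.262 + 20.48 + 1.953 + 1.594 = 31.29 kWh
Cost = 31.29 kWh × £0.236 = £7.38 ≈ £7

£7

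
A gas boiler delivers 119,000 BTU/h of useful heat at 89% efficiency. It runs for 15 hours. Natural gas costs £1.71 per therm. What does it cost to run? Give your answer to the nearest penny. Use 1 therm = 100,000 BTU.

£34.30

Heat delivered = 119,000 BTU/h × 15 h = 1,785,000 BTU
Gas input = 1,785,000 / 0.89 = 2,005,618 BTU
= 2,005,618 / 100,000 = 20.06 therm
Cost = 20.06 × £1.71/therm = £34.30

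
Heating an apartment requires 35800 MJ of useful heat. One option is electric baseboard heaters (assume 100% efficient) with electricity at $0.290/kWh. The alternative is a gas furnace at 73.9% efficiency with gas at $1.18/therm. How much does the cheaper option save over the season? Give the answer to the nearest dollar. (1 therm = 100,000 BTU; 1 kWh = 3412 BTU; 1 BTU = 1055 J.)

$2342

Heat load = 35800 MJ = 35,800,000,000 J / 1055 = 33,933,649 BTU
Gas: input = 33,933,649 / 0.739 = 45,918,335 BTU = 459.2 therm → 459.2 × $1.18 = $541.84
Electric: 33,933,649 BTU / 3412 = 9,945 kWh → × $0.290 = $2,884.16
Difference = |$541.84 − $2,884.16| = $2,342.32 ≈ $2342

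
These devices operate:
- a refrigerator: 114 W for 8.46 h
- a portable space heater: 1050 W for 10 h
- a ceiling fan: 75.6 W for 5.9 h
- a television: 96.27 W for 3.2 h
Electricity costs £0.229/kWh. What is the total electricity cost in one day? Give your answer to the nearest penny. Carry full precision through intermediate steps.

£2.80

refrigerator: 114 W × 8.46 h = 964 Wh = 0.9644 kWh
portable space heater: 1050 W × 10 h = 10,500 Wh = 10.5 kWh
ceiling fan: 75.6 W × 5.9 h = 446 Wh = 0.446 kWh
television: 96.27 W × 3.2 h = 308 Wh = 0.3081 kWh
Total energy = 0.9644 + 10.5 + 0.446 + 0.3081 = 12.22 kWh
Cost = 12.22 kWh × £0.229 = £2.80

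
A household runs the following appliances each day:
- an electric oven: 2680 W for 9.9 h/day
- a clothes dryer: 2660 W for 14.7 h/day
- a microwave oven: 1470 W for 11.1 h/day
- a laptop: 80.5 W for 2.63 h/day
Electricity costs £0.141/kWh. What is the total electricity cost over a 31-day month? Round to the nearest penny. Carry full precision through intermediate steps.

electric oven: 2680 W × 9.9 h × 31 d = 822,492 Wh = 822.5 kWh
clothes dryer: 2660 W × 14.7 h × 31 d = 1,212,162 Wh = 1,212 kWh
microwave oven: 1470 W × 11.1 h × 31 d = 505,827 Wh = 505.8 kWh
laptop: 80.5 W × 2.63 h × 31 d = 6,563 Wh = 6.563 kWh
Total energy = 822.5 + 1,212 + 505.8 + 6.563 = 2,547 kWh
Cost = 2,547 kWh × £0.141 = £359.13

£359.13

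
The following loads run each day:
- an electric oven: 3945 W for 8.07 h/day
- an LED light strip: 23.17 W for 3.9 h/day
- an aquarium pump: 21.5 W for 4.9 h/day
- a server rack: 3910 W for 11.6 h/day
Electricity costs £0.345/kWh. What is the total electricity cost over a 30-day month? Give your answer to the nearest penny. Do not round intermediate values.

electric oven: 3945 W × 8.07 h × 30 d = 955,084 Wh = 955.1 kWh
LED light strip: 23.17 W × 3.9 h × 30 d = 2,711 Wh = 2.711 kWh
aquarium pump: 21.5 W × 4.9 h × 30 d = 3,161 Wh = 3.161 kWh
server rack: 3910 W × 11.6 h × 30 d = 1,360,680 Wh = 1,361 kWh
Total energy = 955.1 + 2.711 + 3.161 + 1,361 = 2,322 kWh
Cost = 2,322 kWh × £0.345 = £800.96

£800.96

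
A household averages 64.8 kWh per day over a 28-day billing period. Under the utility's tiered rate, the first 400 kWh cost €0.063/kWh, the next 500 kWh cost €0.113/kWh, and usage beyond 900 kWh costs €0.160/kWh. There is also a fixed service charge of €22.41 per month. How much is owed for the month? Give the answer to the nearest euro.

Usage = 64.8 kWh/day × 28 days = 1814.4 kWh
First 400 kWh × €0.063 = €25.20
Next 500 kWh × €0.113 = €56.50
Remaining 914.4 kWh × €0.160 = €146.30
Energy charge = €228.00; + service €22.41 = €250.41 ≈ €250

€250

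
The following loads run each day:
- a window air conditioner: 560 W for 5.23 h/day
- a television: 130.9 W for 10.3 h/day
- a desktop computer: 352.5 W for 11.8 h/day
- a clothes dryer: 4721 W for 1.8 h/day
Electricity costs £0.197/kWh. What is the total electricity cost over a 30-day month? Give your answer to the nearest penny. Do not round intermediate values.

£100.08

window air conditioner: 560 W × 5.23 h × 30 d = 87,864 Wh = 87.86 kWh
television: 130.9 W × 10.3 h × 30 d = 40,448 Wh = 40.45 kWh
desktop computer: 352.5 W × 11.8 h × 30 d = 124,785 Wh = 124.8 kWh
clothes dryer: 4721 W × 1.8 h × 30 d = 254,934 Wh = 254.9 kWh
Total energy = 87.86 + 40.45 + 124.8 + 254.9 = 508 kWh
Cost = 508 kWh × £0.197 = £100.08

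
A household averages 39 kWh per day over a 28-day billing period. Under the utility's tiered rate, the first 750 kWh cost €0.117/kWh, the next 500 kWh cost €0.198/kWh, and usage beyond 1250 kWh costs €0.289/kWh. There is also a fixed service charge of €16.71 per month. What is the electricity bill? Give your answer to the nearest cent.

€172.18

Usage = 39 kWh/day × 28 days = 1092 kWh
First 750 kWh × €0.117 = €87.75
Next 342 kWh × €0.198 = €67.72
Remaining tier: 0 kWh (not reached)
Energy charge = €155.47; + service €16.71 = €172.18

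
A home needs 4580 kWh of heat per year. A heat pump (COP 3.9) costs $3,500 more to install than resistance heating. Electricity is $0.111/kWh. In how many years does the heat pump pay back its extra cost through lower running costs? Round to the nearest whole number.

Resistance: 4580 kWh × $0.111 = $508.38/yr
Heat pump: 4580 / 3.9 = 1174 kWh in → × $0.111 = $130.35/yr
Annual savings = $378.03
Payback = $3,500 / $378.03 = 9.26 years

9 years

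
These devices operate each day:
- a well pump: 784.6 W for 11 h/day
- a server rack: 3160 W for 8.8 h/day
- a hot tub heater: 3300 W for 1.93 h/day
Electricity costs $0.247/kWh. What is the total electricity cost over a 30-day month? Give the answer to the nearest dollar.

$317

well pump: 784.6 W × 11 h × 30 d = 258,918 Wh = 258.9 kWh
server rack: 3160 W × 8.8 h × 30 d = 834,240 Wh = 834.2 kWh
hot tub heater: 3300 W × 1.93 h × 30 d = 191,070 Wh = 191.1 kWh
Total energy = 258.9 + 834.2 + 191.1 = 1,284 kWh
Cost = 1,284 kWh × $0.247 = $317.20 ≈ $317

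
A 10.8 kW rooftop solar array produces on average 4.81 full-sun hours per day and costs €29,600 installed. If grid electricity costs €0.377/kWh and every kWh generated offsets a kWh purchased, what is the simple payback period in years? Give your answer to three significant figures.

4.14 years

Daily generation = 10.8 kW × 4.81 h = 51.95 kWh
Annual generation = 51.95 × 365 = 18961 kWh
Annual savings = 18961 × €0.377 = €7,148.30
Payback = €29,600 / €7,148.30 = 4.14 years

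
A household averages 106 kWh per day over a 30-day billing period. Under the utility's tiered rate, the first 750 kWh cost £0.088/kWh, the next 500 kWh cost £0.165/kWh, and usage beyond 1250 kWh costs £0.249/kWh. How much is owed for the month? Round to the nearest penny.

£629.07

Usage = 106 kWh/day × 30 days = 3180 kWh
First 750 kWh × £0.088 = £66.00
Next 500 kWh × £0.165 = £82.50
Remaining 1930 kWh × £0.249 = £480.57
Total = £629.07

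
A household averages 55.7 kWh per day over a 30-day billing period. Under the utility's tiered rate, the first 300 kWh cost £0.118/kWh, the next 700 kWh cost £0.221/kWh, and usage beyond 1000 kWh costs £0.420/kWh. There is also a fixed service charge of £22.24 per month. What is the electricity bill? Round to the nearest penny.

Usage = 55.7 kWh/day × 30 days = 1671 kWh
First 300 kWh × £0.118 = £35.40
Next 700 kWh × £0.221 = £154.70
Remaining 671 kWh × £0.420 = £281.82
Energy charge = £471.92; + service £22.24 = £494.16

£494.16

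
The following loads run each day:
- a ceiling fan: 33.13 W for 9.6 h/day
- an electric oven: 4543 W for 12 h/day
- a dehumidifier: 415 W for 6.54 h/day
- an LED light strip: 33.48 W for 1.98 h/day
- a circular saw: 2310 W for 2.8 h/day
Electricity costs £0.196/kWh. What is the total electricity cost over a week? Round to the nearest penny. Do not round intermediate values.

ceiling fan: 33.13 W × 9.6 h × 7 d = 2,226 Wh = 2.226 kWh
electric oven: 4543 W × 12 h × 7 d = 381,612 Wh = 381.6 kWh
dehumidifier: 415 W × 6.54 h × 7 d = 18,999 Wh = 19 kWh
LED light strip: 33.48 W × 1.98 h × 7 d = 464 Wh = 0.464 kWh
circular saw: 2310 W × 2.8 h × 7 d = 45,276 Wh = 45.28 kWh
Total energy = 2.226 + 381.6 + 19 + 0.464 + 45.28 = 448.6 kWh
Cost = 448.6 kWh × £0.196 = £87.92

£87.92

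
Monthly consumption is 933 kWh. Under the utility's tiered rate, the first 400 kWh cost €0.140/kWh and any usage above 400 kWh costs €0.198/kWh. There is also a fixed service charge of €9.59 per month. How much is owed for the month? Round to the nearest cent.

First 400 kWh × €0.140 = €56.00
Remaining 533 kWh × €0.198 = €105.53
Energy charge = €161.53; + service €9.59 = €171.12

€171.12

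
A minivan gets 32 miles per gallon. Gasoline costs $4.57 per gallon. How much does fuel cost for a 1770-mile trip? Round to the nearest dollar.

$253

Fuel = 1770 mi / 32 mpg = 55.31 gal
Cost = 55.31 gal × $4.57/gal = $252.78 ≈ $253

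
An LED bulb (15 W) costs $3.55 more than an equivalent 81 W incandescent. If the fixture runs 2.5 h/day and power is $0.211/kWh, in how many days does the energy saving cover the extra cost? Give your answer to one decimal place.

102.0 days

Power saved = 81 − 15 = 66 W
Daily energy saved = 66 W × 2.5 h = 165 Wh = 0.165 kWh
Daily savings = 0.165 × $0.211 = $0.0348
Payback = $3.55 / $0.0348 per day = 102 days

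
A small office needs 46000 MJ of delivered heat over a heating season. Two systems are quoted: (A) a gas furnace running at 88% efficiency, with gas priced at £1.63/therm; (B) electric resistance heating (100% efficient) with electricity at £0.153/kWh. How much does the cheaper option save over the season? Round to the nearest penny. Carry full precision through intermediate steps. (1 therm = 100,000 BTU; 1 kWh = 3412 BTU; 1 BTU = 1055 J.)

Heat load = 46000 MJ = 46,000,000,000 J / 1055 = 43,601,896 BTU
Gas: input = 43,601,896 / 0.88 = 49,547,609 BTU = 495.5 therm → 495.5 × £1.63 = £807.63
Electric: 43,601,896 BTU / 3412 = 12,780 kWh → × £0.153 = £1,955.18
Difference = |£807.63 − £1,955.18| = £1,147.56

£1147.56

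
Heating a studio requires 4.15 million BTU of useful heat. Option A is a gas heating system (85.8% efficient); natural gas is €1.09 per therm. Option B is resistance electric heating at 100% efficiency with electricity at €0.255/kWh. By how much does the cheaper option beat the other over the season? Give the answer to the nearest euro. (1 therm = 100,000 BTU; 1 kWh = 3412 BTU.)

Heat load = 4.15 × 10⁶ BTU = 4,150,000 BTU
Gas: input = 4,150,000 / 0.858 = 4,836,830 BTU = 48.37 therm → 48.37 × €1.09 = €52.72
Electric: 4,150,000 BTU / 3412 = 1,216 kWh → × €0.255 = €310.16
Difference = |€52.72 − €310.16| = €257.43 ≈ €257

€257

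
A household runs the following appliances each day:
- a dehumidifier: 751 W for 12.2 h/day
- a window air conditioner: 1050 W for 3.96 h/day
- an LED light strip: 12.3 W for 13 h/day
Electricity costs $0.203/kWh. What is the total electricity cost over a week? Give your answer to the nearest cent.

$19.16

dehumidifier: 751 W × 12.2 h × 7 d = 64,135 Wh = 64.14 kWh
window air conditioner: 1050 W × 3.96 h × 7 d = 29,106 Wh = 29.11 kWh
LED light strip: 12.3 W × 13 h × 7 d = 1,119 Wh = 1.119 kWh
Total energy = 64.14 + 29.11 + 1.119 = 94.36 kWh
Cost = 94.36 kWh × $0.203 = $19.16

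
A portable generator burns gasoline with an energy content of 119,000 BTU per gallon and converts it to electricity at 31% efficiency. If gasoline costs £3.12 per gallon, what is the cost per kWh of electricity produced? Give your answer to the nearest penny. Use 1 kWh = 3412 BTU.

£0.29

Electrical output per gallon = 119,000 BTU × 0.31 / 3412 BTU/kWh = 10.81 kWh
Cost per kWh = £3.12 / 10.81 kWh = £0.289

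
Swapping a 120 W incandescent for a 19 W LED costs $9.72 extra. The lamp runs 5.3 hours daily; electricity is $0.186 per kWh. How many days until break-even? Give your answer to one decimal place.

Power saved = 120 − 19 = 101 W
Daily energy saved = 101 W × 5.3 h = 535.3 Wh = 0.5353 kWh
Daily savings = 0.5353 × $0.186 = $0.0996
Payback = $9.72 / $0.0996 per day = 97.62 days

97.6 days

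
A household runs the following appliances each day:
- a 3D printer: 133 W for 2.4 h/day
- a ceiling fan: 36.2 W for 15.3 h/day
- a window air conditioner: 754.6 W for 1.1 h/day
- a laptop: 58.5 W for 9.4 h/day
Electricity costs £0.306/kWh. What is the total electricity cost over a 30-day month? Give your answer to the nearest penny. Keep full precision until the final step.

3D printer: 133 W × 2.4 h × 30 d = 9,576 Wh = 9.576 kWh
ceiling fan: 36.2 W × 15.3 h × 30 d = 16,616 Wh = 16.62 kWh
window air conditioner: 754.6 W × 1.1 h × 30 d = 24,902 Wh = 24.9 kWh
laptop: 58.5 W × 9.4 h × 30 d = 16,497 Wh = 16.5 kWh
Total energy = 9.576 + 16.62 + 24.9 + 16.5 = 67.59 kWh
Cost = 67.59 kWh × £0.306 = £20.68

£20.68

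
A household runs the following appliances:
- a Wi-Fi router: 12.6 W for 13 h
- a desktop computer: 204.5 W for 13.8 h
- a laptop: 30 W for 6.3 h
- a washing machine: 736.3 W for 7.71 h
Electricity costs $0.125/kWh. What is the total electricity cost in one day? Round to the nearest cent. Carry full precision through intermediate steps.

Wi-Fi router: 12.6 W × 13 h = 164 Wh = 0.1638 kWh
desktop computer: 204.5 W × 13.8 h = 2,822 Wh = 2.822 kWh
laptop: 30 W × 6.3 h = 189 Wh = 0.189 kWh
washing machine: 736.3 W × 7.71 h = 5,677 Wh = 5.677 kWh
Total energy = 0.1638 + 2.822 + 0.189 + 5.677 = 8.852 kWh
Cost = 8.852 kWh × $0.125 = $1.11

$1.11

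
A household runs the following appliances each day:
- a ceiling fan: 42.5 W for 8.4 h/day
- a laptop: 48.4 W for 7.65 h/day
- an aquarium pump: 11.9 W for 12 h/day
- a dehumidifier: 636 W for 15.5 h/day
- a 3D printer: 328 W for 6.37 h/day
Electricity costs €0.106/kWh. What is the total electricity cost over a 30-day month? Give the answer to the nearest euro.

€41

ceiling fan: 42.5 W × 8.4 h × 30 d = 10,710 Wh = 10.71 kWh
laptop: 48.4 W × 7.65 h × 30 d = 11,108 Wh = 11.11 kWh
aquarium pump: 11.9 W × 12 h × 30 d = 4,284 Wh = 4.284 kWh
dehumidifier: 636 W × 15.5 h × 30 d = 295,740 Wh = 295.7 kWh
3D printer: 328 W × 6.37 h × 30 d = 62,681 Wh = 62.68 kWh
Total energy = 10.71 + 11.11 + 4.284 + 295.7 + 62.68 = 384.5 kWh
Cost = 384.5 kWh × €0.106 = €40.76 ≈ €41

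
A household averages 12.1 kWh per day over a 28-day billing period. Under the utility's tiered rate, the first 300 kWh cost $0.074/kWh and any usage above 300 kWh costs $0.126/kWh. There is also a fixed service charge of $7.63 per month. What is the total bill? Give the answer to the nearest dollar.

$35

Usage = 12.1 kWh/day × 28 days = 338.8 kWh
First 300 kWh × $0.074 = $22.20
Remaining 38.8 kWh × $0.126 = $4.89
Energy charge = $27.09; + service $7.63 = $34.72 ≈ $35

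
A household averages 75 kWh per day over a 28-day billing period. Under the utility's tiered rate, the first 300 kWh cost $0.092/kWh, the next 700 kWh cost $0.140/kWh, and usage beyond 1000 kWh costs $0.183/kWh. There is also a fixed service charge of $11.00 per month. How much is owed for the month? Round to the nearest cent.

$337.90

Usage = 75 kWh/day × 28 days = 2100 kWh
First 300 kWh × $0.092 = $27.60
Next 700 kWh × $0.140 = $98.00
Remaining 1100 kWh × $0.183 = $201.30
Energy charge = $326.90; + service $11.00 = $337.90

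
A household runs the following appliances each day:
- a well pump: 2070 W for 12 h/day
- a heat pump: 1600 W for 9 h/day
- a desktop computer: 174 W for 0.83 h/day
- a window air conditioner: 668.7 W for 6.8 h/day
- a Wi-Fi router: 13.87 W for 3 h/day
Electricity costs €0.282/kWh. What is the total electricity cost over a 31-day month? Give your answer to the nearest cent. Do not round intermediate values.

€384.41

well pump: 2070 W × 12 h × 31 d = 770,040 Wh = 770 kWh
heat pump: 1600 W × 9 h × 31 d = 446,400 Wh = 446.4 kWh
desktop computer: 174 W × 0.83 h × 31 d = 4,477 Wh = 4.477 kWh
window air conditioner: 668.7 W × 6.8 h × 31 d = 140,962 Wh = 141 kWh
Wi-Fi router: 13.87 W × 3 h × 31 d = 1,290 Wh = 1.29 kWh
Total energy = 770 + 446.4 + 4.477 + 141 + 1.29 = 1,363 kWh
Cost = 1,363 kWh × €0.282 = €384.41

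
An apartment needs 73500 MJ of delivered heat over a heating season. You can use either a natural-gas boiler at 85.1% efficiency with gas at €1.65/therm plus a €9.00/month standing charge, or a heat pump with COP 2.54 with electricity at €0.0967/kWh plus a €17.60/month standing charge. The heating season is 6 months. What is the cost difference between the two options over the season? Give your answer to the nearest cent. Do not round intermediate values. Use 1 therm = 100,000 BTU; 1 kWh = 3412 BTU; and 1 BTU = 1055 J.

Heat load = 73500 MJ = 73,500,000,000 J / 1055 = 69,668,246 BTU
Gas: input = 69,668,246 / 0.851 = 81,866,330 BTU = 818.7 therm → 818.7 × €1.65 = €1,350.79; + 6 × €9.00 standing = €1,404.79
Heat pump: 69,668,246 BTU / 3412 = 20,420 kWh heat; / 2.54 = 8,039 kWh in → × €0.0967 = €777.35; + 6 × €17.60 standing = €882.95
Difference = |€1,404.79 − €882.95| = €521.84

€521.84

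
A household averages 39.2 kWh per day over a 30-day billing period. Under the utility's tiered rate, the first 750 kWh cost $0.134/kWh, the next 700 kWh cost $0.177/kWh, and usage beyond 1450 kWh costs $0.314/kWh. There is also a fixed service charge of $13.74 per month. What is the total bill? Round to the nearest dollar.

$190

Usage = 39.2 kWh/day × 30 days = 1176 kWh
First 750 kWh × $0.134 = $100.50
Next 426 kWh × $0.177 = $75.40
Remaining tier: 0 kWh (not reached)
Energy charge = $175.90; + service $13.74 = $189.64 ≈ $190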